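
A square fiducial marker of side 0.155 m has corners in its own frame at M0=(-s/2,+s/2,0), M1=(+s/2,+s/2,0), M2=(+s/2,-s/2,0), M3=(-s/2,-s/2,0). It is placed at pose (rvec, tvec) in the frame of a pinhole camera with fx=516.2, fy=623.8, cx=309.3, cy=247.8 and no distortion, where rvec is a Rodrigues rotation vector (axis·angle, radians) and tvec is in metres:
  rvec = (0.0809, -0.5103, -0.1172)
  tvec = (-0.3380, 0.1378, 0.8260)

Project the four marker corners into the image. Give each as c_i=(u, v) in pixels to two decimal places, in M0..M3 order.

c0=(51.47, 423.74) c1=(153.08, 394.02) c2=(141.50, 284.89) c3=(36.63, 304.79)

Intrinsics K: fx=516.2, fy=623.8, cx=309.3, cy=247.8
Marker side s = 0.155 m; corners in marker frame (Z=0):
  M0 = (-0.0775, +0.0775, 0)
  M1 = (+0.0775, +0.0775, 0)
  M2 = (+0.0775, -0.0775, 0)
  M3 = (-0.0775, -0.0775, 0)
rvec = (0.0809, -0.5103, -0.1172), |rvec| = θ = 0.52980 rad = 30.355°
Rodrigues: sinθ=0.50536, 1−cosθ=0.13709; R = I + sinθ·[k]× + (1−cosθ)·[k]×²:
    [+0.86611 +0.09163 -0.49139]
    [-0.13196 +0.99009 -0.04796]
    [+0.48213 +0.10638 +0.86962]
t = (-0.3380, 0.1378, 0.8260) m
M0: Pc = R·M0+t = (-0.39802, +0.22476, +0.79688); u = 516.2·(-0.39802)/0.79688 + 309.3 = 51.4707, v = 623.8·(+0.22476)/0.79688 + 247.8 = 423.7422
M1: Pc = R·M1+t = (-0.26378, +0.20431, +0.87161); u = 516.2·(-0.26378)/0.87161 + 309.3 = 153.0822, v = 623.8·(+0.20431)/0.87161 + 247.8 = 394.0190
M2: Pc = R·M2+t = (-0.27798, +0.05084, +0.85512); u = 516.2·(-0.27798)/0.85512 + 309.3 = 141.4964, v = 623.8·(+0.05084)/0.85512 + 247.8 = 284.8879
M3: Pc = R·M3+t = (-0.41222, +0.07129, +0.78039); u = 516.2·(-0.41222)/0.78039 + 309.3 = 36.6285, v = 623.8·(+0.07129)/0.78039 + 247.8 = 304.7886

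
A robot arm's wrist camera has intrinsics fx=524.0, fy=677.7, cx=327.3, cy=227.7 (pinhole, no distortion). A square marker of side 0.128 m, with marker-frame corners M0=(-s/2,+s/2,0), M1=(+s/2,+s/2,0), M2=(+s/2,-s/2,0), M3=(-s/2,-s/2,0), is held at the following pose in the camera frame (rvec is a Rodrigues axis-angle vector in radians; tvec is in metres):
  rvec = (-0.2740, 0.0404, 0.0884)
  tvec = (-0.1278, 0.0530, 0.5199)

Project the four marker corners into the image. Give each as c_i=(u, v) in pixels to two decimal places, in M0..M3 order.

c0=(122.86, 373.86) c1=(253.82, 389.99) c2=(270.19, 223.71) c3=(147.36, 210.65)

Intrinsics K: fx=524.0, fy=677.7, cx=327.3, cy=227.7
Marker side s = 0.128 m; corners in marker frame (Z=0):
  M0 = (-0.0640, +0.0640, 0)
  M1 = (+0.0640, +0.0640, 0)
  M2 = (+0.0640, -0.0640, 0)
  M3 = (-0.0640, -0.0640, 0)
rvec = (-0.2740, 0.0404, 0.0884), |rvec| = θ = 0.29073 rad = 16.657°
Rodrigues: sinθ=0.28665, 1−cosθ=0.04196; R = I + sinθ·[k]× + (1−cosθ)·[k]×²:
    [+0.99531 -0.09266 +0.02781]
    [+0.08166 +0.95885 +0.27193]
    [-0.05186 -0.26838 +0.96192]
t = (-0.1278, 0.0530, 0.5199) m
M0: Pc = R·M0+t = (-0.19743, +0.10914, +0.50604); u = 524.0·(-0.19743)/0.50604 + 327.3 = 122.8642, v = 677.7·(+0.10914)/0.50604 + 227.7 = 373.8615
M1: Pc = R·M1+t = (-0.07003, +0.11959, +0.49940); u = 524.0·(-0.07003)/0.49940 + 327.3 = 253.8209, v = 677.7·(+0.11959)/0.49940 + 227.7 = 389.9891
M2: Pc = R·M2+t = (-0.05817, -0.00314, +0.53376); u = 524.0·(-0.05817)/0.53376 + 327.3 = 270.1932, v = 677.7·(-0.00314)/0.53376 + 227.7 = 223.7137
M3: Pc = R·M3+t = (-0.18557, -0.01359, +0.54040); u = 524.0·(-0.18557)/0.54040 + 327.3 = 147.3603, v = 677.7·(-0.01359)/0.54040 + 227.7 = 210.6537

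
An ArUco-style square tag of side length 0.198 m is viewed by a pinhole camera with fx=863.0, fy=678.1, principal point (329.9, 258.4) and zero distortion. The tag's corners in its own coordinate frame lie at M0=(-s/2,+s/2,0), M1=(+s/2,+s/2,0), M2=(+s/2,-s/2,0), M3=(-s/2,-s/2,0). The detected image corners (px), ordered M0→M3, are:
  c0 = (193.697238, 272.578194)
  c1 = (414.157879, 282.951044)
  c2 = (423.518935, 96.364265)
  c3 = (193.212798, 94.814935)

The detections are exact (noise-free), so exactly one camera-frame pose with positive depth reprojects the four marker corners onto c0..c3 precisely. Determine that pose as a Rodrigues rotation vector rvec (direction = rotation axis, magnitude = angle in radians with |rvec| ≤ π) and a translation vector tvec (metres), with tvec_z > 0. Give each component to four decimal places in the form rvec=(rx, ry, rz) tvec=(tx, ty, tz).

Intrinsics K: fx=863.0, fy=678.1, cx=329.9, cy=258.4
Marker side s = 0.198 m; corners in marker frame (Z=0):
  M0 = (-0.0990, +0.0990, 0)
  M1 = (+0.0990, +0.0990, 0)
  M2 = (+0.0990, -0.0990, 0)
  M3 = (-0.0990, -0.0990, 0)
Detected image corners:
  c0 = (193.697238, 272.578194) px
  c1 = (414.157879, 282.951044) px
  c2 = (423.518935, 96.364265) px
  c3 = (193.212798, 94.814935) px
Planar DLT: solve 8×8 A·h = b for H (H[2,2]=1):
  H  [+1060.71973 +44.22945 +303.29153]
  H  [-16.39965 +959.78075 +188.54766]
  H  [-0.25167 +0.21567 +1.00000]
B = K⁻¹H; ‖b₁‖=1.350905, ‖b₂‖=1.350905; λ = 2/(‖b₁‖+‖b₂‖) = 0.740244, sign → tz>0 ⇒ λ=+0.740244
r₁ = λ·B[:,0] = (+0.98106,+0.05309,-0.18630); r₂ = λ·B[:,1] = (-0.02309,+0.98690,+0.15965)
r₃ = r₁×r₂ = (+0.19234,-0.15232,+0.96944); SVD([r₁ r₂ r₃]) → R = UVᵀ:
  R  [+0.98106 -0.02309 +0.19234]
  R  [+0.05309 +0.98690 -0.15232]
  R  [-0.18630 +0.15965 +0.96944]
t = (-0.02282, -0.07625, +0.74024) m
tr R = 2.937397; θ = arccos((tr R − 1)/2) = 0.250863 rad = 14.373°
axis k = ((R−Rᵀ)₃₂, (R−Rᵀ)₁₃, (R−Rᵀ)₂₁) / (2 sinθ) = (+0.628356, +0.762643, +0.153440)
rvec = θ·k = (+0.157631, +0.191319, +0.038492)

rvec=(0.1576, 0.1913, 0.0385) tvec=(-0.0228, -0.0763, 0.7402)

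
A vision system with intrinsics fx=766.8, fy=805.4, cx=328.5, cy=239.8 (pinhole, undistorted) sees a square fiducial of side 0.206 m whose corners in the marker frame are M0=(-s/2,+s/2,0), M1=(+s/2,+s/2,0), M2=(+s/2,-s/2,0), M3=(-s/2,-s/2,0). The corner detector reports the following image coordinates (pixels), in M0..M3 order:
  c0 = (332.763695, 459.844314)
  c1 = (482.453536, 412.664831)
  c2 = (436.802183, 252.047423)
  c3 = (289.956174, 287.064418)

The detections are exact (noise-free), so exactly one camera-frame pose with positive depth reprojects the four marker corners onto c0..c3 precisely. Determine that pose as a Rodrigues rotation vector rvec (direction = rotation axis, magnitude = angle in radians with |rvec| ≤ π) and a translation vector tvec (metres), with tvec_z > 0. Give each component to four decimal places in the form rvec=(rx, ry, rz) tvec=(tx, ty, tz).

rvec=(-0.2191, -0.2827, -0.2354) tvec=(0.0746, 0.1336, 0.9708)

Intrinsics K: fx=766.8, fy=805.4, cx=328.5, cy=239.8
Marker side s = 0.206 m; corners in marker frame (Z=0):
  M0 = (-0.1030, +0.1030, 0)
  M1 = (+0.1030, +0.1030, 0)
  M2 = (+0.1030, -0.1030, 0)
  M3 = (-0.1030, -0.1030, 0)
Detected image corners:
  c0 = (332.763695, 459.844314) px
  c1 = (482.453536, 412.664831) px
  c2 = (436.802183, 252.047423) px
  c3 = (289.956174, 287.064418) px
Planar DLT: solve 8×8 A·h = b for H (H[2,2]=1):
  H  [+838.55313 +143.55262 +387.42806]
  H  [-90.06017 +742.93955 +350.66274]
  H  [+0.30853 -0.18515 +1.00000]
B = K⁻¹H; ‖b₁‖=1.030032, ‖b₂‖=1.030032; λ = 2/(‖b₁‖+‖b₂‖) = 0.970844, sign → tz>0 ⇒ λ=+0.970844
r₁ = λ·B[:,0] = (+0.93337,-0.19774,+0.29954); r₂ = λ·B[:,1] = (+0.25876,+0.94907,-0.17975)
r₃ = r₁×r₂ = (-0.24874,+0.24528,+0.93700); SVD([r₁ r₂ r₃]) → R = UVᵀ:
  R  [+0.93337 +0.25876 -0.24874]
  R  [-0.19774 +0.94907 +0.24528]
  R  [+0.29954 -0.17975 +0.93700]
t = (+0.07461, +0.13364, +0.97084) m
tr R = 2.819438; θ = arccos((tr R − 1)/2) = 0.428190 rad = 24.533°
axis k = ((R−Rᵀ)₃₂, (R−Rᵀ)₁₃, (R−Rᵀ)₂₁) / (2 sinθ) = (-0.511803, -0.660215, -0.549703)
rvec = θ·k = (-0.219149, -0.282697, -0.235377)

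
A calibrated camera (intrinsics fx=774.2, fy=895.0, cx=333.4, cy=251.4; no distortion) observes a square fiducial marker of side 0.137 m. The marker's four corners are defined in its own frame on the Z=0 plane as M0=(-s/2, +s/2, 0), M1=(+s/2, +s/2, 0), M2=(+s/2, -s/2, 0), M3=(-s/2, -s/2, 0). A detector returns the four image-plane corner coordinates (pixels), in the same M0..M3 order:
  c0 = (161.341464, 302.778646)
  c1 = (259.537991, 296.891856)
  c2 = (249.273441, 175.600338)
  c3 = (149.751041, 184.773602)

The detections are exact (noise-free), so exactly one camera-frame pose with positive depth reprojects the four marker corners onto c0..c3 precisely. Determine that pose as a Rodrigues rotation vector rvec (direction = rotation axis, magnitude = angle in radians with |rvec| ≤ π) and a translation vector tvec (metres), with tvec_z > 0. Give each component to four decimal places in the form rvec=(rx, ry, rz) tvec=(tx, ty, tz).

rvec=(0.1293, 0.1932, -0.0729) tvec=(-0.1692, -0.0123, 1.0153)

Intrinsics K: fx=774.2, fy=895.0, cx=333.4, cy=251.4
Marker side s = 0.137 m; corners in marker frame (Z=0):
  M0 = (-0.0685, +0.0685, 0)
  M1 = (+0.0685, +0.0685, 0)
  M2 = (+0.0685, -0.0685, 0)
  M3 = (-0.0685, -0.0685, 0)
Detected image corners:
  c0 = (161.341464, 302.778646) px
  c1 = (259.537991, 296.891856) px
  c2 = (249.273441, 175.600338) px
  c3 = (149.751041, 184.773602) px
Planar DLT: solve 8×8 A·h = b for H (H[2,2]=1):
  H  [+682.00383 +104.26552 +204.36715]
  H  [-101.18579 +901.80259 +240.54947]
  H  [-0.19299 +0.11923 +1.00000]
B = K⁻¹H; ‖b₁‖=0.984911, ‖b₂‖=0.984911; λ = 2/(‖b₁‖+‖b₂‖) = 1.015320, sign → tz>0 ⇒ λ=+1.015320
r₁ = λ·B[:,0] = (+0.97879,-0.05975,-0.19595); r₂ = λ·B[:,1] = (+0.08461,+0.98903,+0.12105)
r₃ = r₁×r₂ = (+0.18657,-0.13507,+0.97311); SVD([r₁ r₂ r₃]) → R = UVᵀ:
  R  [+0.97879 +0.08461 +0.18657]
  R  [-0.05975 +0.98903 -0.13507]
  R  [-0.19595 +0.12105 +0.97311]
t = (-0.16922, -0.01231, +1.01532) m
tr R = 2.940940; θ = arccos((tr R − 1)/2) = 0.243625 rad = 13.959°
axis k = ((R−Rᵀ)₃₂, (R−Rᵀ)₁₃, (R−Rᵀ)₂₁) / (2 sinθ) = (+0.530880, +0.792865, -0.299217)
rvec = θ·k = (+0.129336, +0.193162, -0.072897)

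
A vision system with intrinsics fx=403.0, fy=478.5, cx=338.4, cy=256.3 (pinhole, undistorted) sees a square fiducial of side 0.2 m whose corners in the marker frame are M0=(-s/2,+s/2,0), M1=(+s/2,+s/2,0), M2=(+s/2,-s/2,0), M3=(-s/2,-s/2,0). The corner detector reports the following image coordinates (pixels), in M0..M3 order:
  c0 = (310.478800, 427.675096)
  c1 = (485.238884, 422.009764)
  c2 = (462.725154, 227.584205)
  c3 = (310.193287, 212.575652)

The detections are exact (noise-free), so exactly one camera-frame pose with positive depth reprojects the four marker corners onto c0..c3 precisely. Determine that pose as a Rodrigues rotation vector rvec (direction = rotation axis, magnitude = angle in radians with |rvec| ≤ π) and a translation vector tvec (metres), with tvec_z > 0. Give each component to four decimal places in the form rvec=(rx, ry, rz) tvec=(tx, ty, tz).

Intrinsics K: fx=403.0, fy=478.5, cx=338.4, cy=256.3
Marker side s = 0.2 m; corners in marker frame (Z=0):
  M0 = (-0.1000, +0.1000, 0)
  M1 = (+0.1000, +0.1000, 0)
  M2 = (+0.1000, -0.1000, 0)
  M3 = (-0.1000, -0.1000, 0)
Detected image corners:
  c0 = (310.478800, 427.675096) px
  c1 = (485.238884, 422.009764) px
  c2 = (462.725154, 227.584205) px
  c3 = (310.193287, 212.575652) px
Planar DLT: solve 8×8 A·h = b for H (H[2,2]=1):
  H  [+1018.62732 -220.67955 +396.01543]
  H  [+195.10620 +790.41121 +315.25795]
  H  [+0.52115 -0.71546 +1.00000]
B = K⁻¹H; ‖b₁‖=2.157832, ‖b₂‖=2.157832; λ = 2/(‖b₁‖+‖b₂‖) = 0.463428, sign → tz>0 ⇒ λ=+0.463428
r₁ = λ·B[:,0] = (+0.96857,+0.05960,+0.24152); r₂ = λ·B[:,1] = (+0.02465,+0.94311,-0.33156)
r₃ = r₁×r₂ = (-0.24754,+0.32709,+0.91200); SVD([r₁ r₂ r₃]) → R = UVᵀ:
  R  [+0.96857 +0.02465 -0.24754]
  R  [+0.05960 +0.94311 +0.32709]
  R  [+0.24152 -0.33156 +0.91200]
t = (+0.06625, +0.05710, +0.46343) m
tr R = 2.823672; θ = arccos((tr R − 1)/2) = 0.423063 rad = 24.240°
axis k = ((R−Rᵀ)₃₂, (R−Rᵀ)₁₃, (R−Rᵀ)₂₁) / (2 sinθ) = (-0.802155, -0.595597, +0.042567)
rvec = θ·k = (-0.339362, -0.251975, +0.018008)

rvec=(-0.3394, -0.2520, 0.0180) tvec=(0.0663, 0.0571, 0.4634)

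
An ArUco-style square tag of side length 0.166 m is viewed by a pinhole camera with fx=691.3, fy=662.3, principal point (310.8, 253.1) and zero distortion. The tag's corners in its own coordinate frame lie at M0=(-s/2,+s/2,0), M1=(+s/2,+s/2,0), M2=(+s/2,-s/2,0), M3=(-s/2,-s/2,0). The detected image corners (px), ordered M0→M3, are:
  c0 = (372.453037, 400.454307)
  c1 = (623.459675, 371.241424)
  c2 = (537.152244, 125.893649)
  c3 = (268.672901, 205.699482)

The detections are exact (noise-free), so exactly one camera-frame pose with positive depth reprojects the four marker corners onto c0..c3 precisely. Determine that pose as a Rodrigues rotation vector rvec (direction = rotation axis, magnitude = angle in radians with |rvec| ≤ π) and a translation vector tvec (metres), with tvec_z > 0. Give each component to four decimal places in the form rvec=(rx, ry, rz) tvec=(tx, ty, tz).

Intrinsics K: fx=691.3, fy=662.3, cx=310.8, cy=253.1
Marker side s = 0.166 m; corners in marker frame (Z=0):
  M0 = (-0.0830, +0.0830, 0)
  M1 = (+0.0830, +0.0830, 0)
  M2 = (+0.0830, -0.0830, 0)
  M3 = (-0.0830, -0.0830, 0)
Detected image corners:
  c0 = (372.453037, 400.454307) px
  c1 = (623.459675, 371.241424) px
  c2 = (537.152244, 125.893649) px
  c3 = (268.672901, 205.699482) px
Planar DLT: solve 8×8 A·h = b for H (H[2,2]=1):
  H  [+1030.50643 +954.36925 +441.03610]
  H  [-642.67801 +1541.36561 +286.12339]
  H  [-1.17788 +0.83624 +1.00000]
B = K⁻¹H; ‖b₁‖=2.395708, ‖b₂‖=2.395709; λ = 2/(‖b₁‖+‖b₂‖) = 0.417413, sign → tz>0 ⇒ λ=+0.417413
r₁ = λ·B[:,0] = (+0.84327,-0.21716,-0.49166); r₂ = λ·B[:,1] = (+0.41932,+0.83805,+0.34906)
r₃ = r₁×r₂ = (+0.33624,-0.50052,+0.79776); SVD([r₁ r₂ r₃]) → R = UVᵀ:
  R  [+0.84327 +0.41932 +0.33624]
  R  [-0.21716 +0.83805 -0.50052]
  R  [-0.49166 +0.34906 +0.79776]
t = (+0.07864, +0.02081, +0.41741) m
tr R = 2.479087; θ = arccos((tr R − 1)/2) = 0.738405 rad = 42.307°
axis k = ((R−Rᵀ)₃₂, (R−Rᵀ)₁₃, (R−Rᵀ)₂₁) / (2 sinθ) = (+0.631083, +0.614982, -0.472792)
rvec = θ·k = (+0.465994, +0.454105, -0.349112)

rvec=(0.4660, 0.4541, -0.3491) tvec=(0.0786, 0.0208, 0.4174)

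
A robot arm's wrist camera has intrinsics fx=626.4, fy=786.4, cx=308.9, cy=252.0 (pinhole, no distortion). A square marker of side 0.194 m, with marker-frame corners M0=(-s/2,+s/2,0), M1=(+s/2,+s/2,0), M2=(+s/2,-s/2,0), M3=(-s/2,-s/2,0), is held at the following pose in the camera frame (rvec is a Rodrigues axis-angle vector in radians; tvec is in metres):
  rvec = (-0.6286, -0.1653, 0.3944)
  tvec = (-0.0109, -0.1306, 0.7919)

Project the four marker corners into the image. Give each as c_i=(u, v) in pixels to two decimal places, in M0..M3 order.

c0=(198.01, 145.94) c1=(349.52, 231.11) c2=(387.84, 102.07) c3=(257.45, 27.68)

Intrinsics K: fx=626.4, fy=786.4, cx=308.9, cy=252.0
Marker side s = 0.194 m; corners in marker frame (Z=0):
  M0 = (-0.0970, +0.0970, 0)
  M1 = (+0.0970, +0.0970, 0)
  M2 = (+0.0970, -0.0970, 0)
  M3 = (-0.0970, -0.0970, 0)
rvec = (-0.6286, -0.1653, 0.3944), |rvec| = θ = 0.76027 rad = 43.560°
Rodrigues: sinθ=0.68912, 1−cosθ=0.27535; R = I + sinθ·[k]× + (1−cosθ)·[k]×²:
    [+0.91288 -0.30799 -0.26793]
    [+0.40699 +0.73767 +0.53871]
    [+0.03173 -0.60083 +0.79875]
t = (-0.0109, -0.1306, 0.7919) m
M0: Pc = R·M0+t = (-0.12932, -0.09852, +0.73054); u = 626.4·(-0.12932)/0.73054 + 308.9 = 198.0113, v = 786.4·(-0.09852)/0.73054 + 252.0 = 145.9425
M1: Pc = R·M1+t = (+0.04777, -0.01957, +0.73670); u = 626.4·(+0.04777)/0.73670 + 308.9 = 349.5219, v = 786.4·(-0.01957)/0.73670 + 252.0 = 231.1111
M2: Pc = R·M2+t = (+0.10752, -0.16268, +0.85326); u = 626.4·(+0.10752)/0.85326 + 308.9 = 387.8368, v = 786.4·(-0.16268)/0.85326 + 252.0 = 102.0708
M3: Pc = R·M3+t = (-0.06957, -0.24163, +0.84710); u = 626.4·(-0.06957)/0.84710 + 308.9 = 257.4522, v = 786.4·(-0.24163)/0.84710 + 252.0 = 27.6838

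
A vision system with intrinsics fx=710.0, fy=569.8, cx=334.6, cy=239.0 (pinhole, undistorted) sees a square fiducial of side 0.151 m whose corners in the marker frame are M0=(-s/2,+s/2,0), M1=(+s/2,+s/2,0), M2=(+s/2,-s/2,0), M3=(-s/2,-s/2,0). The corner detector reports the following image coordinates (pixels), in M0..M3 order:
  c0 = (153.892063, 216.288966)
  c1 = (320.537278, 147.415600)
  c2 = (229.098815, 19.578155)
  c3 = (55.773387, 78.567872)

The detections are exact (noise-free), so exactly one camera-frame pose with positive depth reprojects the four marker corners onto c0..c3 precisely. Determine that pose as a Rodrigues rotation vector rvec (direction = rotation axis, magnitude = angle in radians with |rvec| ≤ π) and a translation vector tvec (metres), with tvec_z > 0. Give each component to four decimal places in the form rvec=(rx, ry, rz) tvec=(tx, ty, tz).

rvec=(-0.0785, -0.2695, -0.5164) tvec=(-0.1121, -0.1231, 0.5620)

Intrinsics K: fx=710.0, fy=569.8, cx=334.6, cy=239.0
Marker side s = 0.151 m; corners in marker frame (Z=0):
  M0 = (-0.0755, +0.0755, 0)
  M1 = (+0.0755, +0.0755, 0)
  M2 = (+0.0755, -0.0755, 0)
  M3 = (-0.0755, -0.0755, 0)
Detected image corners:
  c0 = (153.892063, 216.288966) px
  c1 = (320.537278, 147.415600) px
  c2 = (229.098815, 19.578155) px
  c3 = (55.773387, 78.567872) px
Planar DLT: solve 8×8 A·h = b for H (H[2,2]=1):
  H  [+1218.27370 +624.67351 +192.91192]
  H  [-367.08094 +876.79943 +114.22861]
  H  [+0.48742 -0.01151 +1.00000]
B = K⁻¹H; ‖b₁‖=1.779476, ‖b₂‖=1.779476; λ = 2/(‖b₁‖+‖b₂‖) = 0.561963, sign → tz>0 ⇒ λ=+0.561963
r₁ = λ·B[:,0] = (+0.83518,-0.47692,+0.27391); r₂ = λ·B[:,1] = (+0.49748,+0.86745,-0.00647)
r₃ = r₁×r₂ = (-0.23452,+0.14167,+0.96173); SVD([r₁ r₂ r₃]) → R = UVᵀ:
  R  [+0.83518 +0.49748 -0.23452]
  R  [-0.47692 +0.86745 +0.14167]
  R  [+0.27391 -0.00647 +0.96173]
t = (-0.11215, -0.12306, +0.56196) m
tr R = 2.664363; θ = arccos((tr R − 1)/2) = 0.587766 rad = 33.677°
axis k = ((R−Rᵀ)₃₂, (R−Rᵀ)₁₃, (R−Rᵀ)₂₁) / (2 sinθ) = (-0.133575, -0.458454, -0.878623)
rvec = θ·k = (-0.078511, -0.269464, -0.516425)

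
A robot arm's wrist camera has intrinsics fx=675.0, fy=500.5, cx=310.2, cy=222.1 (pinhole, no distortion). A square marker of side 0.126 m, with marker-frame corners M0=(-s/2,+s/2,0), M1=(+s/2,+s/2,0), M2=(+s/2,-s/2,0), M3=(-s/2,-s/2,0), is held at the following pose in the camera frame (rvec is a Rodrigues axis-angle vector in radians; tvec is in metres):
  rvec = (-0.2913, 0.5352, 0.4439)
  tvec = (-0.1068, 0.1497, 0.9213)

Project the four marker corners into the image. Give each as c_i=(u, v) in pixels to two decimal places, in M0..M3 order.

Intrinsics K: fx=675.0, fy=500.5, cx=310.2, cy=222.1
Marker side s = 0.126 m; corners in marker frame (Z=0):
  M0 = (-0.0630, +0.0630, 0)
  M1 = (+0.0630, +0.0630, 0)
  M2 = (+0.0630, -0.0630, 0)
  M3 = (-0.0630, -0.0630, 0)
rvec = (-0.2913, 0.5352, 0.4439), |rvec| = θ = 0.75388 rad = 43.194°
Rodrigues: sinθ=0.68448, 1−cosθ=0.27096; R = I + sinθ·[k]× + (1−cosθ)·[k]×²:
    [+0.76949 -0.47736 +0.42428]
    [+0.32870 +0.86560 +0.37775]
    [-0.54757 -0.15121 +0.82298]
t = (-0.1068, 0.1497, 0.9213) m
M0: Pc = R·M0+t = (-0.18535, +0.18352, +0.94627); u = 675.0·(-0.18535)/0.94627 + 310.2 = 177.9837, v = 500.5·(+0.18352)/0.94627 + 222.1 = 319.1695
M1: Pc = R·M1+t = (-0.08840, +0.22494, +0.87728); u = 675.0·(-0.08840)/0.87728 + 310.2 = 242.1860, v = 500.5·(+0.22494)/0.87728 + 222.1 = 350.4324
M2: Pc = R·M2+t = (-0.02825, +0.11588, +0.89633); u = 675.0·(-0.02825)/0.89633 + 310.2 = 288.9270, v = 500.5·(+0.11588)/0.89633 + 222.1 = 286.8035
M3: Pc = R·M3+t = (-0.12520, +0.07446, +0.96532); u = 675.0·(-0.12520)/0.96532 + 310.2 = 222.6512, v = 500.5·(+0.07446)/0.96532 + 222.1 = 260.7054

c0=(177.98, 319.17) c1=(242.19, 350.43) c2=(288.93, 286.80) c3=(222.65, 260.71)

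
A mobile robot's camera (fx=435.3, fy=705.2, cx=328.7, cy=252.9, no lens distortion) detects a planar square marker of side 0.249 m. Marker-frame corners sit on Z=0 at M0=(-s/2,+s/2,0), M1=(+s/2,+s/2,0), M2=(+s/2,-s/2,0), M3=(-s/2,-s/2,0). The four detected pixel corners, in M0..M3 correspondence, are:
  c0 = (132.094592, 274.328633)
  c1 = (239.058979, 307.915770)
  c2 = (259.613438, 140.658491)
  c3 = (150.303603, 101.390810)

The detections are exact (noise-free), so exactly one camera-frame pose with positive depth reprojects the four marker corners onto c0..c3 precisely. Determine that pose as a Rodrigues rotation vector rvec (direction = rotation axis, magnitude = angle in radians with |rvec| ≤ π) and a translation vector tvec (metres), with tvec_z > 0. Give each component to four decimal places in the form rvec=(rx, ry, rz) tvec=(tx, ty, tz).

Intrinsics K: fx=435.3, fy=705.2, cx=328.7, cy=252.9
Marker side s = 0.249 m; corners in marker frame (Z=0):
  M0 = (-0.1245, +0.1245, 0)
  M1 = (+0.1245, +0.1245, 0)
  M2 = (+0.1245, -0.1245, 0)
  M3 = (-0.1245, -0.1245, 0)
Detected image corners:
  c0 = (132.094592, 274.328633) px
  c1 = (239.058979, 307.915770) px
  c2 = (259.613438, 140.658491) px
  c3 = (150.303603, 101.390810) px
Planar DLT: solve 8×8 A·h = b for H (H[2,2]=1):
  H  [+455.93602 -57.00265 +195.88704]
  H  [+169.05757 +705.02224 +207.45895]
  H  [+0.11120 +0.10704 +1.00000]
B = K⁻¹H; ‖b₁‖=0.990214, ‖b₂‖=0.990214; λ = 2/(‖b₁‖+‖b₂‖) = 1.009883, sign → tz>0 ⇒ λ=+1.009883
r₁ = λ·B[:,0] = (+0.97296,+0.20183,+0.11230); r₂ = λ·B[:,1] = (-0.21387,+0.97086,+0.10809)
r₃ = r₁×r₂ = (-0.08721,-0.12919,+0.98778); SVD([r₁ r₂ r₃]) → R = UVᵀ:
  R  [+0.97296 -0.21387 -0.08721]
  R  [+0.20183 +0.97086 -0.12919]
  R  [+0.11230 +0.10809 +0.98778]
t = (-0.30812, -0.06507, +1.00988) m
tr R = 2.931603; θ = arccos((tr R − 1)/2) = 0.262278 rad = 15.027°
axis k = ((R−Rᵀ)₃₂, (R−Rᵀ)₁₃, (R−Rᵀ)₂₁) / (2 sinθ) = (+0.457579, -0.384724, +0.801629)
rvec = θ·k = (+0.120013, -0.100905, +0.210250)

rvec=(0.1200, -0.1009, 0.2103) tvec=(-0.3081, -0.0651, 1.0099)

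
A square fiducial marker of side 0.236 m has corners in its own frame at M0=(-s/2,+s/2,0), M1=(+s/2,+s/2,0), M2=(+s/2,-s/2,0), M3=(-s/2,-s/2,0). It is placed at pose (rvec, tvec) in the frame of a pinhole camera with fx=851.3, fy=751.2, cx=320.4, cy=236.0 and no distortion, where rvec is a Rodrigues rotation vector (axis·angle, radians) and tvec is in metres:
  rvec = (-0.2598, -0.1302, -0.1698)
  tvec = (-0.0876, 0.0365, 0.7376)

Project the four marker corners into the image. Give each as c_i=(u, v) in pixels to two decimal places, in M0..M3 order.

Intrinsics K: fx=851.3, fy=751.2, cx=320.4, cy=236.0
Marker side s = 0.236 m; corners in marker frame (Z=0):
  M0 = (-0.1180, +0.1180, 0)
  M1 = (+0.1180, +0.1180, 0)
  M2 = (+0.1180, -0.1180, 0)
  M3 = (-0.1180, -0.1180, 0)
rvec = (-0.2598, -0.1302, -0.1698), |rvec| = θ = 0.33657 rad = 19.284°
Rodrigues: sinθ=0.33025, 1−cosθ=0.05611; R = I + sinθ·[k]× + (1−cosθ)·[k]×²:
    [+0.97732 +0.18337 -0.10591]
    [-0.14986 +0.95229 +0.26587]
    [+0.14961 -0.24397 +0.95817]
t = (-0.0876, 0.0365, 0.7376) m
M0: Pc = R·M0+t = (-0.18129, +0.16655, +0.69116); u = 851.3·(-0.18129)/0.69116 + 320.4 = 97.1086, v = 751.2·(+0.16655)/0.69116 + 236.0 = 417.0222
M1: Pc = R·M1+t = (+0.04936, +0.13119, +0.72646); u = 851.3·(+0.04936)/0.72646 + 320.4 = 378.2436, v = 751.2·(+0.13119)/0.72646 + 236.0 = 371.6536
M2: Pc = R·M2+t = (+0.00609, -0.09355, +0.78404); u = 851.3·(+0.00609)/0.78404 + 320.4 = 327.0091, v = 751.2·(-0.09355)/0.78404 + 236.0 = 146.3654
M3: Pc = R·M3+t = (-0.22456, -0.05819, +0.74874); u = 851.3·(-0.22456)/0.74874 + 320.4 = 65.0774, v = 751.2·(-0.05819)/0.74874 + 236.0 = 177.6217

c0=(97.11, 417.02) c1=(378.24, 371.65) c2=(327.01, 146.37) c3=(65.08, 177.62)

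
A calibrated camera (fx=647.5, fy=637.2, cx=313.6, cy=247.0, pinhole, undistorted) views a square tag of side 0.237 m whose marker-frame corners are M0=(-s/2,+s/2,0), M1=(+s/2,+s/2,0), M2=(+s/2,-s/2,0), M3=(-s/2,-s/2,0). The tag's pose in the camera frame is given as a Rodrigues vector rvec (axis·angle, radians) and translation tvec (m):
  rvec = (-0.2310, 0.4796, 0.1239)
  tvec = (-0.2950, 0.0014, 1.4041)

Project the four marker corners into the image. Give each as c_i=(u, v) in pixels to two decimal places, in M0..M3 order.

c0=(124.52, 295.05) c1=(210.53, 306.35) c2=(233.16, 197.93) c3=(148.07, 195.12)

Intrinsics K: fx=647.5, fy=637.2, cx=313.6, cy=247.0
Marker side s = 0.237 m; corners in marker frame (Z=0):
  M0 = (-0.1185, +0.1185, 0)
  M1 = (+0.1185, +0.1185, 0)
  M2 = (+0.1185, -0.1185, 0)
  M3 = (-0.1185, -0.1185, 0)
rvec = (-0.2310, 0.4796, 0.1239), |rvec| = θ = 0.54656 rad = 31.316°
Rodrigues: sinθ=0.51975, 1−cosθ=0.14568; R = I + sinθ·[k]× + (1−cosθ)·[k]×²:
    [+0.88034 -0.17185 +0.44212]
    [+0.06379 +0.96649 +0.24865]
    [-0.47003 -0.19069 +0.86180]
t = (-0.2950, 0.0014, 1.4041) m
M0: Pc = R·M0+t = (-0.41968, +0.10837, +1.43720); u = 647.5·(-0.41968)/1.43720 + 313.6 = 124.5202, v = 637.2·(+0.10837)/1.43720 + 247.0 = 295.0469
M1: Pc = R·M1+t = (-0.21104, +0.12349, +1.32580); u = 647.5·(-0.21104)/1.32580 + 313.6 = 210.5297, v = 637.2·(+0.12349)/1.32580 + 247.0 = 306.3504
M2: Pc = R·M2+t = (-0.17032, -0.10557, +1.37100); u = 647.5·(-0.17032)/1.37100 + 313.6 = 233.1628, v = 637.2·(-0.10557)/1.37100 + 247.0 = 197.9343
M3: Pc = R·M3+t = (-0.37896, -0.12069, +1.48240); u = 647.5·(-0.37896)/1.48240 + 313.6 = 148.0747, v = 637.2·(-0.12069)/1.48240 + 247.0 = 195.1226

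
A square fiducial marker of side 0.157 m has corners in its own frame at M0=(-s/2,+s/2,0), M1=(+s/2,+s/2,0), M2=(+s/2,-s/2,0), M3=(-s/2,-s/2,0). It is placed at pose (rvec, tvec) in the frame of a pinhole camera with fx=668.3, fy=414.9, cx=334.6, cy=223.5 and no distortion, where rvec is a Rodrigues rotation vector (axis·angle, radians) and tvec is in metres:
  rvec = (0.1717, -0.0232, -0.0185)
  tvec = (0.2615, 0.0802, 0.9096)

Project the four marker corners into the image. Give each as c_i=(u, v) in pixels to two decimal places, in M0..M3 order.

c0=(468.30, 295.16) c1=(581.23, 293.46) c2=(586.69, 224.09) c3=(470.39, 225.57)

Intrinsics K: fx=668.3, fy=414.9, cx=334.6, cy=223.5
Marker side s = 0.157 m; corners in marker frame (Z=0):
  M0 = (-0.0785, +0.0785, 0)
  M1 = (+0.0785, +0.0785, 0)
  M2 = (+0.0785, -0.0785, 0)
  M3 = (-0.0785, -0.0785, 0)
rvec = (0.1717, -0.0232, -0.0185), |rvec| = θ = 0.17425 rad = 9.984°
Rodrigues: sinθ=0.17336, 1−cosθ=0.01514; R = I + sinθ·[k]× + (1−cosθ)·[k]×²:
    [+0.99956 +0.01642 -0.02467]
    [-0.02039 +0.98513 -0.17062]
    [+0.02150 +0.17105 +0.98503]
t = (0.2615, 0.0802, 0.9096) m
M0: Pc = R·M0+t = (+0.18432, +0.15913, +0.92134); u = 668.3·(+0.18432)/0.92134 + 334.6 = 468.3003, v = 414.9·(+0.15913)/0.92134 + 223.5 = 295.1613
M1: Pc = R·M1+t = (+0.34125, +0.15593, +0.92471); u = 668.3·(+0.34125)/0.92471 + 334.6 = 581.2278, v = 414.9·(+0.15593)/0.92471 + 223.5 = 293.4632
M2: Pc = R·M2+t = (+0.33868, +0.00127, +0.89786); u = 668.3·(+0.33868)/0.89786 + 334.6 = 586.6854, v = 414.9·(+0.00127)/0.89786 + 223.5 = 224.0854
M3: Pc = R·M3+t = (+0.18175, +0.00447, +0.89449); u = 668.3·(+0.18175)/0.89449 + 334.6 = 470.3882, v = 414.9·(+0.00447)/0.89449 + 223.5 = 225.5727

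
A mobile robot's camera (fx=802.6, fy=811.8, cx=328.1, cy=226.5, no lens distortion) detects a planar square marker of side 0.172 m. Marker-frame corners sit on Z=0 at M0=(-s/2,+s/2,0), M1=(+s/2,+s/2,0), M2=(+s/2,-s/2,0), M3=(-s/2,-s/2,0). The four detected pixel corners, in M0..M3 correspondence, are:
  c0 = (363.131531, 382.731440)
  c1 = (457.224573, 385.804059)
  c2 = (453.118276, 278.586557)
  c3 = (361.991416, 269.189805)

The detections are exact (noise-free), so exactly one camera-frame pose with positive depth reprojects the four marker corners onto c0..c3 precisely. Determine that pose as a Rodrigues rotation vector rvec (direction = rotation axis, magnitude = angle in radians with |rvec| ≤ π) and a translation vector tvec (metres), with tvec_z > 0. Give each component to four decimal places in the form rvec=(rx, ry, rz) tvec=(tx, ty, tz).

Intrinsics K: fx=802.6, fy=811.8, cx=328.1, cy=226.5
Marker side s = 0.172 m; corners in marker frame (Z=0):
  M0 = (-0.0860, +0.0860, 0)
  M1 = (+0.0860, +0.0860, 0)
  M2 = (+0.0860, -0.0860, 0)
  M3 = (-0.0860, -0.0860, 0)
Detected image corners:
  c0 = (363.131531, 382.731440) px
  c1 = (457.224573, 385.804059) px
  c2 = (453.118276, 278.586557) px
  c3 = (361.991416, 269.189805) px
Planar DLT: solve 8×8 A·h = b for H (H[2,2]=1):
  H  [+679.00658 -64.61612 +410.21493]
  H  [+149.81868 +576.71054 +328.24013]
  H  [+0.34418 -0.19596 +1.00000]
B = K⁻¹H; ‖b₁‖=0.789783, ‖b₂‖=0.789783; λ = 2/(‖b₁‖+‖b₂‖) = 1.266171, sign → tz>0 ⇒ λ=+1.266171
r₁ = λ·B[:,0] = (+0.89304,+0.11209,+0.43579); r₂ = λ·B[:,1] = (-0.00051,+0.96873,-0.24812)
r₃ = r₁×r₂ = (-0.44997,+0.22136,+0.86517); SVD([r₁ r₂ r₃]) → R = UVᵀ:
  R  [+0.89304 -0.00051 -0.44997]
  R  [+0.11209 +0.96873 +0.22136]
  R  [+0.43579 -0.24812 +0.86517]
t = (+0.12954, +0.15868, +1.26617) m
tr R = 2.726947; θ = arccos((tr R − 1)/2) = 0.528680 rad = 30.291°
axis k = ((R−Rᵀ)₃₂, (R−Rᵀ)₁₃, (R−Rᵀ)₂₁) / (2 sinθ) = (-0.465396, -0.878038, +0.111610)
rvec = θ·k = (-0.246045, -0.464201, +0.059006)

rvec=(-0.2460, -0.4642, 0.0590) tvec=(0.1295, 0.1587, 1.2662)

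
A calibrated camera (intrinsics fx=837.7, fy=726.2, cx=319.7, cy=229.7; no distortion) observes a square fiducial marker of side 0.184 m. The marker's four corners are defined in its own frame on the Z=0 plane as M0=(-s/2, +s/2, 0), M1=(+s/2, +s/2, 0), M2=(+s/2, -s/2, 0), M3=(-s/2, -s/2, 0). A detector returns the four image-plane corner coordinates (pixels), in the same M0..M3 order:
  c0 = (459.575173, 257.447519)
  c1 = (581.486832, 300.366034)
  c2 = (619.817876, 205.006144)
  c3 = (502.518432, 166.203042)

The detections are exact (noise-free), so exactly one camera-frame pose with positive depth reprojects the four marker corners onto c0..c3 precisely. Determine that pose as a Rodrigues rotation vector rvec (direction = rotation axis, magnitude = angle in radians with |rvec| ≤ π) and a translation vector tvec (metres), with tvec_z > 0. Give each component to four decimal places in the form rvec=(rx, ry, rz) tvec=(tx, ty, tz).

rvec=(-0.3477, 0.0934, 0.4116) tvec=(0.3247, 0.0021, 1.2313)

Intrinsics K: fx=837.7, fy=726.2, cx=319.7, cy=229.7
Marker side s = 0.184 m; corners in marker frame (Z=0):
  M0 = (-0.0920, +0.0920, 0)
  M1 = (+0.0920, +0.0920, 0)
  M2 = (+0.0920, -0.0920, 0)
  M3 = (-0.0920, -0.0920, 0)
Detected image corners:
  c0 = (459.575173, 257.447519) px
  c1 = (581.486832, 300.366034) px
  c2 = (619.817876, 205.006144) px
  c3 = (502.518432, 166.203042) px
Planar DLT: solve 8×8 A·h = b for H (H[2,2]=1):
  H  [+580.08916 -358.01525 +540.61462]
  H  [+191.89982 +448.10758 +230.92637]
  H  [-0.12878 -0.25333 +1.00000]
B = K⁻¹H; ‖b₁‖=0.812162, ‖b₂‖=0.812162; λ = 2/(‖b₁‖+‖b₂‖) = 1.231282, sign → tz>0 ⇒ λ=+1.231282
r₁ = λ·B[:,0] = (+0.91315,+0.37552,-0.15856); r₂ = λ·B[:,1] = (-0.40718,+0.85843,-0.31192)
r₃ = r₁×r₂ = (+0.01898,+0.34939,+0.93678); SVD([r₁ r₂ r₃]) → R = UVᵀ:
  R  [+0.91315 -0.40718 +0.01898]
  R  [+0.37552 +0.85843 +0.34939]
  R  [-0.15856 -0.31192 +0.93678]
t = (+0.32471, +0.00208, +1.23128) m
tr R = 2.708367; θ = arccos((tr R − 1)/2) = 0.546817 rad = 31.330°
axis k = ((R−Rᵀ)₃₂, (R−Rᵀ)₁₃, (R−Rᵀ)₂₁) / (2 sinθ) = (-0.635911, +0.170723, +0.752643)
rvec = θ·k = (-0.347727, +0.093354, +0.411558)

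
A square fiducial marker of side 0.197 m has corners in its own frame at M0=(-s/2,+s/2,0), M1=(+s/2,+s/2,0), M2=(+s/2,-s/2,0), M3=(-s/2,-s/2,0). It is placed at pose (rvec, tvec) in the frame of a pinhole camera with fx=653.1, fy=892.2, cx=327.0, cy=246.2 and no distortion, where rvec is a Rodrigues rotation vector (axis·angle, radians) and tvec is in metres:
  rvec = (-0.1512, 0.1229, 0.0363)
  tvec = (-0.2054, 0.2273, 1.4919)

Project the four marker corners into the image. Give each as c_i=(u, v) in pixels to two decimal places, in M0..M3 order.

c0=(192.16, 439.04) c1=(277.00, 445.50) c2=(281.87, 325.39) c3=(198.58, 321.01)

Intrinsics K: fx=653.1, fy=892.2, cx=327.0, cy=246.2
Marker side s = 0.197 m; corners in marker frame (Z=0):
  M0 = (-0.0985, +0.0985, 0)
  M1 = (+0.0985, +0.0985, 0)
  M2 = (+0.0985, -0.0985, 0)
  M3 = (-0.0985, -0.0985, 0)
rvec = (-0.1512, 0.1229, 0.0363), |rvec| = θ = 0.19820 rad = 11.356°
Rodrigues: sinθ=0.19691, 1−cosθ=0.01958; R = I + sinθ·[k]× + (1−cosθ)·[k]×²:
    [+0.99182 -0.04532 +0.11936]
    [+0.02680 +0.98795 +0.15244]
    [-0.12483 -0.14799 +0.98108]
t = (-0.2054, 0.2273, 1.4919) m
M0: Pc = R·M0+t = (-0.30756, +0.32197, +1.48962); u = 653.1·(-0.30756)/1.48962 + 327.0 = 192.1559, v = 892.2·(+0.32197)/1.48962 + 246.2 = 439.0442
M1: Pc = R·M1+t = (-0.11217, +0.32725, +1.46503); u = 653.1·(-0.11217)/1.46503 + 327.0 = 276.9951, v = 892.2·(+0.32725)/1.46503 + 246.2 = 445.4968
M2: Pc = R·M2+t = (-0.10324, +0.13263, +1.49418); u = 653.1·(-0.10324)/1.49418 + 327.0 = 281.8735, v = 892.2·(+0.13263)/1.49418 + 246.2 = 325.3937
M3: Pc = R·M3+t = (-0.29863, +0.12735, +1.51877); u = 653.1·(-0.29863)/1.51877 + 327.0 = 198.5839, v = 892.2·(+0.12735)/1.51877 + 246.2 = 321.0097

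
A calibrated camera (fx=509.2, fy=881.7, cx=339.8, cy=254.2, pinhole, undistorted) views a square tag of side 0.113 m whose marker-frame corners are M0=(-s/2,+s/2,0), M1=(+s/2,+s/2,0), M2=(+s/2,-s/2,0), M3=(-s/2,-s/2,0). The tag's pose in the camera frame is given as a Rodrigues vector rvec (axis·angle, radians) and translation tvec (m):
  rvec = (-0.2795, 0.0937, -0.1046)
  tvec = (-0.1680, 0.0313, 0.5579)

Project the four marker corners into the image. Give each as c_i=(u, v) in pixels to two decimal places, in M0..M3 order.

Intrinsics K: fx=509.2, fy=881.7, cx=339.8, cy=254.2
Marker side s = 0.113 m; corners in marker frame (Z=0):
  M0 = (-0.0565, +0.0565, 0)
  M1 = (+0.0565, +0.0565, 0)
  M2 = (+0.0565, -0.0565, 0)
  M3 = (-0.0565, -0.0565, 0)
rvec = (-0.2795, 0.0937, -0.1046), |rvec| = θ = 0.31280 rad = 17.922°
Rodrigues: sinθ=0.30772, 1−cosθ=0.04852; R = I + sinθ·[k]× + (1−cosθ)·[k]×²:
    [+0.99022 +0.08991 +0.10668]
    [-0.11589 +0.95583 +0.27010]
    [-0.07768 -0.27983 +0.95690]
t = (-0.1680, 0.0313, 0.5579) m
M0: Pc = R·M0+t = (-0.21887, +0.09185, +0.54648); u = 509.2·(-0.21887)/0.54648 + 339.8 = 135.8631, v = 881.7·(+0.09185)/0.54648 + 254.2 = 402.3963
M1: Pc = R·M1+t = (-0.10697, +0.07876, +0.53770); u = 509.2·(-0.10697)/0.53770 + 339.8 = 238.4977, v = 881.7·(+0.07876)/0.53770 + 254.2 = 383.3419
M2: Pc = R·M2+t = (-0.11713, -0.02925, +0.56932); u = 509.2·(-0.11713)/0.56932 + 339.8 = 235.0366, v = 881.7·(-0.02925)/0.56932 + 254.2 = 208.8974
M3: Pc = R·M3+t = (-0.22903, -0.01616, +0.57810); u = 509.2·(-0.22903)/0.57810 + 339.8 = 138.0684, v = 881.7·(-0.01616)/0.57810 + 254.2 = 229.5584

c0=(135.86, 402.40) c1=(238.50, 383.34) c2=(235.04, 208.90) c3=(138.07, 229.56)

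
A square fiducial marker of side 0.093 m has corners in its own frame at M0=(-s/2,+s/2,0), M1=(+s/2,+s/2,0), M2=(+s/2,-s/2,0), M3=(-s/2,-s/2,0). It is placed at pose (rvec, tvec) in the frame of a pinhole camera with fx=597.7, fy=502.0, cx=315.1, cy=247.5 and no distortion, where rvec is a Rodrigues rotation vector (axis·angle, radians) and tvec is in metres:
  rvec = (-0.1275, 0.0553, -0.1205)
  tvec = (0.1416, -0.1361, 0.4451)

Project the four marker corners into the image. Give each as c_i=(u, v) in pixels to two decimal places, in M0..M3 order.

Intrinsics K: fx=597.7, fy=502.0, cx=315.1, cy=247.5
Marker side s = 0.093 m; corners in marker frame (Z=0):
  M0 = (-0.0465, +0.0465, 0)
  M1 = (+0.0465, +0.0465, 0)
  M2 = (+0.0465, -0.0465, 0)
  M3 = (-0.0465, -0.0465, 0)
rvec = (-0.1275, 0.0553, -0.1205), |rvec| = θ = 0.18394 rad = 10.539°
Rodrigues: sinθ=0.18291, 1−cosθ=0.01687; R = I + sinθ·[k]× + (1−cosθ)·[k]×²:
    [+0.99124 +0.11631 +0.06265]
    [-0.12334 +0.98466 +0.12346]
    [-0.04733 -0.13010 +0.99037]
t = (0.1416, -0.1361, 0.4451) m
M0: Pc = R·M0+t = (+0.10092, -0.08458, +0.44125); u = 597.7·(+0.10092)/0.44125 + 315.1 = 451.7963, v = 502.0·(-0.08458)/0.44125 + 247.5 = 151.2773
M1: Pc = R·M1+t = (+0.19310, -0.09605, +0.43685); u = 597.7·(+0.19310)/0.43685 + 315.1 = 579.3016, v = 502.0·(-0.09605)/0.43685 + 247.5 = 137.1268
M2: Pc = R·M2+t = (+0.18228, -0.18762, +0.44895); u = 597.7·(+0.18228)/0.44895 + 315.1 = 557.7807, v = 502.0·(-0.18762)/0.44895 + 247.5 = 37.7077
M3: Pc = R·M3+t = (+0.09010, -0.17615, +0.45335); u = 597.7·(+0.09010)/0.45335 + 315.1 = 433.8874, v = 502.0·(-0.17615)/0.45335 + 247.5 = 52.4458

c0=(451.80, 151.28) c1=(579.30, 137.13) c2=(557.78, 37.71) c3=(433.89, 52.45)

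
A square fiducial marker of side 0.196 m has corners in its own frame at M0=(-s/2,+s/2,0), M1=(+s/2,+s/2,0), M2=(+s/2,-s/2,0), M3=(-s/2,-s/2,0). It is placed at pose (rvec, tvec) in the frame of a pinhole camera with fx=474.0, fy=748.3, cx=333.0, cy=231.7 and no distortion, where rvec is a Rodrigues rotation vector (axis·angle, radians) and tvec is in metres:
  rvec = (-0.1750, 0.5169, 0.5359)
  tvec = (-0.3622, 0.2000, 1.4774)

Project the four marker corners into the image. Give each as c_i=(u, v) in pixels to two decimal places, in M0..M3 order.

c0=(181.91, 349.39) c1=(219.26, 403.20) c2=(254.00, 315.52) c3=(214.50, 267.64)

Intrinsics K: fx=474.0, fy=748.3, cx=333.0, cy=231.7
Marker side s = 0.196 m; corners in marker frame (Z=0):
  M0 = (-0.0980, +0.0980, 0)
  M1 = (+0.0980, +0.0980, 0)
  M2 = (+0.0980, -0.0980, 0)
  M3 = (-0.0980, -0.0980, 0)
rvec = (-0.1750, 0.5169, 0.5359), |rvec| = θ = 0.76485 rad = 43.823°
Rodrigues: sinθ=0.69243, 1−cosθ=0.27852; R = I + sinθ·[k]× + (1−cosθ)·[k]×²:
    [+0.73606 -0.52822 +0.42331]
    [+0.44209 +0.84869 +0.29031]
    [-0.51261 -0.02655 +0.85821]
t = (-0.3622, 0.2000, 1.4774) m
M0: Pc = R·M0+t = (-0.48610, +0.23985, +1.52503); u = 474.0·(-0.48610)/1.52503 + 333.0 = 181.9138, v = 748.3·(+0.23985)/1.52503 + 231.7 = 349.3875
M1: Pc = R·M1+t = (-0.34183, +0.32650, +1.42456); u = 474.0·(-0.34183)/1.42456 + 333.0 = 219.2612, v = 748.3·(+0.32650)/1.42456 + 231.7 = 403.2034
M2: Pc = R·M2+t = (-0.23830, +0.16015, +1.42977); u = 474.0·(-0.23830)/1.42977 + 333.0 = 253.9982, v = 748.3·(+0.16015)/1.42977 + 231.7 = 315.5198
M3: Pc = R·M3+t = (-0.38257, +0.07350, +1.53024); u = 474.0·(-0.38257)/1.53024 + 333.0 = 214.4971, v = 748.3·(+0.07350)/1.53024 + 231.7 = 267.6439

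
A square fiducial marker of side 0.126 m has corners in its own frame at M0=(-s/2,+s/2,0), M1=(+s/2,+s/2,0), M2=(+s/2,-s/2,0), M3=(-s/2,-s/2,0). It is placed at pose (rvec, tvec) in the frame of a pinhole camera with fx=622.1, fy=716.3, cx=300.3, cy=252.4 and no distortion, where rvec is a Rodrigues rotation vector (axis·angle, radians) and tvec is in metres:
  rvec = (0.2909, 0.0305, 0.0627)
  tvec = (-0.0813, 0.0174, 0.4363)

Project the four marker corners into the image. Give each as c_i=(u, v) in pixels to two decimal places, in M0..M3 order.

c0=(98.60, 367.86) c1=(270.00, 381.72) c2=(278.16, 185.97) c3=(91.90, 172.15)

Intrinsics K: fx=622.1, fy=716.3, cx=300.3, cy=252.4
Marker side s = 0.126 m; corners in marker frame (Z=0):
  M0 = (-0.0630, +0.0630, 0)
  M1 = (+0.0630, +0.0630, 0)
  M2 = (+0.0630, -0.0630, 0)
  M3 = (-0.0630, -0.0630, 0)
rvec = (0.2909, 0.0305, 0.0627), |rvec| = θ = 0.29914 rad = 17.139°
Rodrigues: sinθ=0.29470, 1−cosθ=0.04441; R = I + sinθ·[k]× + (1−cosθ)·[k]×²:
    [+0.99759 -0.05737 +0.03910]
    [+0.06617 +0.95605 -0.28563]
    [-0.02100 +0.28753 +0.95754]
t = (-0.0813, 0.0174, 0.4363) m
M0: Pc = R·M0+t = (-0.14776, +0.07346, +0.45574); u = 622.1·(-0.14776)/0.45574 + 300.3 = 98.5987, v = 716.3·(+0.07346)/0.45574 + 252.4 = 367.8638
M1: Pc = R·M1+t = (-0.02207, +0.08180, +0.45309); u = 622.1·(-0.02207)/0.45309 + 300.3 = 270.0031, v = 716.3·(+0.08180)/0.45309 + 252.4 = 381.7192
M2: Pc = R·M2+t = (-0.01484, -0.03866, +0.41686); u = 622.1·(-0.01484)/0.41686 + 300.3 = 278.1568, v = 716.3·(-0.03866)/0.41686 + 252.4 = 185.9659
M3: Pc = R·M3+t = (-0.14053, -0.04700, +0.41951); u = 622.1·(-0.14053)/0.41951 + 300.3 = 91.8985, v = 716.3·(-0.04700)/0.41951 + 252.4 = 172.1484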